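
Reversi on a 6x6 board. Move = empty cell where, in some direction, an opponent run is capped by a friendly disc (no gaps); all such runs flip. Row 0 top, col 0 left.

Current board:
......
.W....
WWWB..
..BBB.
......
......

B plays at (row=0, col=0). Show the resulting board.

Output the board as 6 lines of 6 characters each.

Place B at (0,0); scan 8 dirs for brackets.
Dir NW: edge -> no flip
Dir N: edge -> no flip
Dir NE: edge -> no flip
Dir W: edge -> no flip
Dir E: first cell '.' (not opp) -> no flip
Dir SW: edge -> no flip
Dir S: first cell '.' (not opp) -> no flip
Dir SE: opp run (1,1) (2,2) capped by B -> flip
All flips: (1,1) (2,2)

Answer: B.....
.B....
WWBB..
..BBB.
......
......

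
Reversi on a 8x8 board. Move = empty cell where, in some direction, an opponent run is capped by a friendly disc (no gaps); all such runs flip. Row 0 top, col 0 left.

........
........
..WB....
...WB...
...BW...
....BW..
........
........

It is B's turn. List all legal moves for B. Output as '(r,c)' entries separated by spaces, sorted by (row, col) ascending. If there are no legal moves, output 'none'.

Answer: (2,1) (3,2) (4,5) (5,6)

Derivation:
(1,1): no bracket -> illegal
(1,2): no bracket -> illegal
(1,3): no bracket -> illegal
(2,1): flips 1 -> legal
(2,4): no bracket -> illegal
(3,1): no bracket -> illegal
(3,2): flips 1 -> legal
(3,5): no bracket -> illegal
(4,2): no bracket -> illegal
(4,5): flips 1 -> legal
(4,6): no bracket -> illegal
(5,3): no bracket -> illegal
(5,6): flips 1 -> legal
(6,4): no bracket -> illegal
(6,5): no bracket -> illegal
(6,6): no bracket -> illegal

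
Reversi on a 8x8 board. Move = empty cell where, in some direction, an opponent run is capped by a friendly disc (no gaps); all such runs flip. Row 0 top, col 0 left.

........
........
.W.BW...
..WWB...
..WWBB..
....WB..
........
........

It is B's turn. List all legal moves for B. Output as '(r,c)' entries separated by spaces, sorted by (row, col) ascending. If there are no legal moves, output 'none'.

(1,0): no bracket -> illegal
(1,1): no bracket -> illegal
(1,2): no bracket -> illegal
(1,3): no bracket -> illegal
(1,4): flips 1 -> legal
(1,5): no bracket -> illegal
(2,0): no bracket -> illegal
(2,2): flips 1 -> legal
(2,5): flips 1 -> legal
(3,0): no bracket -> illegal
(3,1): flips 2 -> legal
(3,5): no bracket -> illegal
(4,1): flips 3 -> legal
(5,1): no bracket -> illegal
(5,2): flips 1 -> legal
(5,3): flips 3 -> legal
(6,3): flips 1 -> legal
(6,4): flips 1 -> legal
(6,5): no bracket -> illegal

Answer: (1,4) (2,2) (2,5) (3,1) (4,1) (5,2) (5,3) (6,3) (6,4)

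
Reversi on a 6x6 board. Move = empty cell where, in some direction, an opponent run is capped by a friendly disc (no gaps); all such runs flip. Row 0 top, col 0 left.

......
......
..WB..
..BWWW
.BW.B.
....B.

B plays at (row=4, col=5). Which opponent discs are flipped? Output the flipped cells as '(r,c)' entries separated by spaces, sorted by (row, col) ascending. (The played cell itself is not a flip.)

Answer: (3,4)

Derivation:
Dir NW: opp run (3,4) capped by B -> flip
Dir N: opp run (3,5), next='.' -> no flip
Dir NE: edge -> no flip
Dir W: first cell 'B' (not opp) -> no flip
Dir E: edge -> no flip
Dir SW: first cell 'B' (not opp) -> no flip
Dir S: first cell '.' (not opp) -> no flip
Dir SE: edge -> no flip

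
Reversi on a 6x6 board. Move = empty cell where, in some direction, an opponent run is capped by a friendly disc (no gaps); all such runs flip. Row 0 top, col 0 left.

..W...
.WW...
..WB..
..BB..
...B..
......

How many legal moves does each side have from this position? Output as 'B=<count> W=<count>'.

Answer: B=3 W=4

Derivation:
-- B to move --
(0,0): flips 2 -> legal
(0,1): flips 1 -> legal
(0,3): no bracket -> illegal
(1,0): no bracket -> illegal
(1,3): no bracket -> illegal
(2,0): no bracket -> illegal
(2,1): flips 1 -> legal
(3,1): no bracket -> illegal
B mobility = 3
-- W to move --
(1,3): no bracket -> illegal
(1,4): no bracket -> illegal
(2,1): no bracket -> illegal
(2,4): flips 1 -> legal
(3,1): no bracket -> illegal
(3,4): flips 1 -> legal
(4,1): no bracket -> illegal
(4,2): flips 1 -> legal
(4,4): flips 1 -> legal
(5,2): no bracket -> illegal
(5,3): no bracket -> illegal
(5,4): no bracket -> illegal
W mobility = 4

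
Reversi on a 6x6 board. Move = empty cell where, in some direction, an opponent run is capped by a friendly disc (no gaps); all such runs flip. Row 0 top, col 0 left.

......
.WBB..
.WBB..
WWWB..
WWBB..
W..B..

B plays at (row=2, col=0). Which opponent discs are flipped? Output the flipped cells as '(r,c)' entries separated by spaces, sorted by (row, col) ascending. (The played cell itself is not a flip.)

Answer: (2,1) (3,1)

Derivation:
Dir NW: edge -> no flip
Dir N: first cell '.' (not opp) -> no flip
Dir NE: opp run (1,1), next='.' -> no flip
Dir W: edge -> no flip
Dir E: opp run (2,1) capped by B -> flip
Dir SW: edge -> no flip
Dir S: opp run (3,0) (4,0) (5,0), next=edge -> no flip
Dir SE: opp run (3,1) capped by B -> flip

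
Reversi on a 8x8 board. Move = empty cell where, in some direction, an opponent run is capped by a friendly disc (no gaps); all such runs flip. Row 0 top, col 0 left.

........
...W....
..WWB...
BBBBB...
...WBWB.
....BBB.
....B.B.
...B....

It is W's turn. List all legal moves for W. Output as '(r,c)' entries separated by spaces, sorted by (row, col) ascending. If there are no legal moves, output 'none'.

(1,4): no bracket -> illegal
(1,5): no bracket -> illegal
(2,0): no bracket -> illegal
(2,1): flips 1 -> legal
(2,5): flips 2 -> legal
(3,5): flips 1 -> legal
(3,6): no bracket -> illegal
(3,7): no bracket -> illegal
(4,0): flips 1 -> legal
(4,1): flips 1 -> legal
(4,2): flips 1 -> legal
(4,7): flips 1 -> legal
(5,3): no bracket -> illegal
(5,7): no bracket -> illegal
(6,2): no bracket -> illegal
(6,3): flips 1 -> legal
(6,5): flips 2 -> legal
(6,7): flips 1 -> legal
(7,2): no bracket -> illegal
(7,4): no bracket -> illegal
(7,5): no bracket -> illegal
(7,6): no bracket -> illegal
(7,7): flips 4 -> legal

Answer: (2,1) (2,5) (3,5) (4,0) (4,1) (4,2) (4,7) (6,3) (6,5) (6,7) (7,7)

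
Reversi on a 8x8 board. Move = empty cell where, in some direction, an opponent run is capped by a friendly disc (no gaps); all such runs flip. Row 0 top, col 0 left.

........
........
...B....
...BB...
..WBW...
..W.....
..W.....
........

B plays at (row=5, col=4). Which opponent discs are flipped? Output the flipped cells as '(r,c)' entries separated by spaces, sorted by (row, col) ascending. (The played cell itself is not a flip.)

Answer: (4,4)

Derivation:
Dir NW: first cell 'B' (not opp) -> no flip
Dir N: opp run (4,4) capped by B -> flip
Dir NE: first cell '.' (not opp) -> no flip
Dir W: first cell '.' (not opp) -> no flip
Dir E: first cell '.' (not opp) -> no flip
Dir SW: first cell '.' (not opp) -> no flip
Dir S: first cell '.' (not opp) -> no flip
Dir SE: first cell '.' (not opp) -> no flip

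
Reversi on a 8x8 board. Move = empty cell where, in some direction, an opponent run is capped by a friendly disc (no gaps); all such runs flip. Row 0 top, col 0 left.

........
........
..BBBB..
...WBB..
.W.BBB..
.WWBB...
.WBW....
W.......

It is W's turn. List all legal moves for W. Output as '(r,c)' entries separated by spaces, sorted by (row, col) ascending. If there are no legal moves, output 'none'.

Answer: (1,1) (1,3) (1,5) (1,6) (3,6) (5,5) (7,2) (7,3)

Derivation:
(1,1): flips 1 -> legal
(1,2): no bracket -> illegal
(1,3): flips 1 -> legal
(1,4): no bracket -> illegal
(1,5): flips 1 -> legal
(1,6): flips 3 -> legal
(2,1): no bracket -> illegal
(2,6): no bracket -> illegal
(3,1): no bracket -> illegal
(3,2): no bracket -> illegal
(3,6): flips 4 -> legal
(4,2): no bracket -> illegal
(4,6): no bracket -> illegal
(5,5): flips 3 -> legal
(5,6): no bracket -> illegal
(6,4): no bracket -> illegal
(6,5): no bracket -> illegal
(7,1): no bracket -> illegal
(7,2): flips 1 -> legal
(7,3): flips 1 -> legal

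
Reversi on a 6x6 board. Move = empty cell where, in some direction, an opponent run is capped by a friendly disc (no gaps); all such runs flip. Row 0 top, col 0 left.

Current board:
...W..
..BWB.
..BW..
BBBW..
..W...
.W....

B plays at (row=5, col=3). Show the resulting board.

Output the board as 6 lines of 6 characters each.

Answer: ...W..
..BWB.
..BW..
BBBW..
..B...
.W.B..

Derivation:
Place B at (5,3); scan 8 dirs for brackets.
Dir NW: opp run (4,2) capped by B -> flip
Dir N: first cell '.' (not opp) -> no flip
Dir NE: first cell '.' (not opp) -> no flip
Dir W: first cell '.' (not opp) -> no flip
Dir E: first cell '.' (not opp) -> no flip
Dir SW: edge -> no flip
Dir S: edge -> no flip
Dir SE: edge -> no flip
All flips: (4,2)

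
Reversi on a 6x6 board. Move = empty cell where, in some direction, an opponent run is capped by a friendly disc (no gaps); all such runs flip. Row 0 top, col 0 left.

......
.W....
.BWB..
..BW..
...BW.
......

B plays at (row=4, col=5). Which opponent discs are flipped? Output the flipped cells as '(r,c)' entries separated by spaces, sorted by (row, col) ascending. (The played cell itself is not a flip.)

Dir NW: first cell '.' (not opp) -> no flip
Dir N: first cell '.' (not opp) -> no flip
Dir NE: edge -> no flip
Dir W: opp run (4,4) capped by B -> flip
Dir E: edge -> no flip
Dir SW: first cell '.' (not opp) -> no flip
Dir S: first cell '.' (not opp) -> no flip
Dir SE: edge -> no flip

Answer: (4,4)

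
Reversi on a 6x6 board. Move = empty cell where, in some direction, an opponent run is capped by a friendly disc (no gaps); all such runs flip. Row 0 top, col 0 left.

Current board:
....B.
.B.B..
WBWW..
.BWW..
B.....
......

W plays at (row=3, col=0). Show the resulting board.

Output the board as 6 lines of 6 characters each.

Place W at (3,0); scan 8 dirs for brackets.
Dir NW: edge -> no flip
Dir N: first cell 'W' (not opp) -> no flip
Dir NE: opp run (2,1), next='.' -> no flip
Dir W: edge -> no flip
Dir E: opp run (3,1) capped by W -> flip
Dir SW: edge -> no flip
Dir S: opp run (4,0), next='.' -> no flip
Dir SE: first cell '.' (not opp) -> no flip
All flips: (3,1)

Answer: ....B.
.B.B..
WBWW..
WWWW..
B.....
......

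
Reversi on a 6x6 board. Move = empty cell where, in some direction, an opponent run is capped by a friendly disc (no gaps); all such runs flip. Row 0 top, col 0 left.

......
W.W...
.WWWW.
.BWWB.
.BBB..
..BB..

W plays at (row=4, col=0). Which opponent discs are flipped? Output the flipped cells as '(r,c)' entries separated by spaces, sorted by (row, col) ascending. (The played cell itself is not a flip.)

Dir NW: edge -> no flip
Dir N: first cell '.' (not opp) -> no flip
Dir NE: opp run (3,1) capped by W -> flip
Dir W: edge -> no flip
Dir E: opp run (4,1) (4,2) (4,3), next='.' -> no flip
Dir SW: edge -> no flip
Dir S: first cell '.' (not opp) -> no flip
Dir SE: first cell '.' (not opp) -> no flip

Answer: (3,1)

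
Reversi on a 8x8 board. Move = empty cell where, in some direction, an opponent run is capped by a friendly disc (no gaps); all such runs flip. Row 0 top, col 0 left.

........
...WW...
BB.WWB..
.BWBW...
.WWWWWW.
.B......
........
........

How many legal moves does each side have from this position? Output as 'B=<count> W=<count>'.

Answer: B=8 W=9

Derivation:
-- B to move --
(0,2): no bracket -> illegal
(0,3): flips 3 -> legal
(0,4): no bracket -> illegal
(0,5): no bracket -> illegal
(1,2): no bracket -> illegal
(1,5): flips 1 -> legal
(2,2): flips 2 -> legal
(3,0): no bracket -> illegal
(3,5): flips 1 -> legal
(3,6): no bracket -> illegal
(3,7): no bracket -> illegal
(4,0): no bracket -> illegal
(4,7): no bracket -> illegal
(5,0): no bracket -> illegal
(5,2): flips 2 -> legal
(5,3): flips 2 -> legal
(5,4): flips 2 -> legal
(5,5): flips 1 -> legal
(5,6): no bracket -> illegal
(5,7): no bracket -> illegal
B mobility = 8
-- W to move --
(1,0): flips 1 -> legal
(1,1): flips 2 -> legal
(1,2): no bracket -> illegal
(1,5): no bracket -> illegal
(1,6): flips 1 -> legal
(2,2): flips 1 -> legal
(2,6): flips 1 -> legal
(3,0): flips 1 -> legal
(3,5): no bracket -> illegal
(3,6): flips 1 -> legal
(4,0): no bracket -> illegal
(5,0): no bracket -> illegal
(5,2): no bracket -> illegal
(6,0): flips 1 -> legal
(6,1): flips 1 -> legal
(6,2): no bracket -> illegal
W mobility = 9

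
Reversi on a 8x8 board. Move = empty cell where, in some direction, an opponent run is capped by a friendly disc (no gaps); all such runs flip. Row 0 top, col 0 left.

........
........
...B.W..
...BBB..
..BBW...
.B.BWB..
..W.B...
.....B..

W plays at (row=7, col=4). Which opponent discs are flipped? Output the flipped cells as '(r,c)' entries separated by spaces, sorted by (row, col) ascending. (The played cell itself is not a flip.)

Answer: (6,4)

Derivation:
Dir NW: first cell '.' (not opp) -> no flip
Dir N: opp run (6,4) capped by W -> flip
Dir NE: first cell '.' (not opp) -> no flip
Dir W: first cell '.' (not opp) -> no flip
Dir E: opp run (7,5), next='.' -> no flip
Dir SW: edge -> no flip
Dir S: edge -> no flip
Dir SE: edge -> no flip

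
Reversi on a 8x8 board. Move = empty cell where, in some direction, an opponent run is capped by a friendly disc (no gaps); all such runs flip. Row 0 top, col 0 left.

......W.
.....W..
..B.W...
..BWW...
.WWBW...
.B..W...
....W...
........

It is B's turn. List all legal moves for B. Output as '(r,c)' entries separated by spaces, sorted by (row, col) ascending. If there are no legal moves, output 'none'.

Answer: (2,3) (2,5) (3,1) (3,5) (4,0) (4,5) (5,0) (5,2) (5,5) (6,5)

Derivation:
(0,4): no bracket -> illegal
(0,5): no bracket -> illegal
(0,7): no bracket -> illegal
(1,3): no bracket -> illegal
(1,4): no bracket -> illegal
(1,6): no bracket -> illegal
(1,7): no bracket -> illegal
(2,3): flips 1 -> legal
(2,5): flips 1 -> legal
(2,6): no bracket -> illegal
(3,0): no bracket -> illegal
(3,1): flips 1 -> legal
(3,5): flips 2 -> legal
(4,0): flips 2 -> legal
(4,5): flips 1 -> legal
(5,0): flips 1 -> legal
(5,2): flips 1 -> legal
(5,3): no bracket -> illegal
(5,5): flips 2 -> legal
(6,3): no bracket -> illegal
(6,5): flips 1 -> legal
(7,3): no bracket -> illegal
(7,4): no bracket -> illegal
(7,5): no bracket -> illegal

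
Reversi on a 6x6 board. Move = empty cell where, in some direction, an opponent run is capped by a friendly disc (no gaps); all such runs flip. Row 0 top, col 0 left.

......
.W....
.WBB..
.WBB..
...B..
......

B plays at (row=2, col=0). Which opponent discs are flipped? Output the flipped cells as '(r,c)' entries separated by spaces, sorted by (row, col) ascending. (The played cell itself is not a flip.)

Answer: (2,1)

Derivation:
Dir NW: edge -> no flip
Dir N: first cell '.' (not opp) -> no flip
Dir NE: opp run (1,1), next='.' -> no flip
Dir W: edge -> no flip
Dir E: opp run (2,1) capped by B -> flip
Dir SW: edge -> no flip
Dir S: first cell '.' (not opp) -> no flip
Dir SE: opp run (3,1), next='.' -> no flip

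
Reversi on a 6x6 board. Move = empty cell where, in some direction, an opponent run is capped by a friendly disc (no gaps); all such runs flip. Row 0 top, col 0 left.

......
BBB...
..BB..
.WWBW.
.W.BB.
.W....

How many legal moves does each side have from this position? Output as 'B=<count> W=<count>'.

-- B to move --
(2,0): no bracket -> illegal
(2,1): flips 1 -> legal
(2,4): flips 1 -> legal
(2,5): flips 1 -> legal
(3,0): flips 2 -> legal
(3,5): flips 1 -> legal
(4,0): flips 1 -> legal
(4,2): flips 1 -> legal
(4,5): flips 1 -> legal
(5,0): flips 2 -> legal
(5,2): no bracket -> illegal
B mobility = 9
-- W to move --
(0,0): no bracket -> illegal
(0,1): flips 2 -> legal
(0,2): flips 2 -> legal
(0,3): no bracket -> illegal
(1,3): flips 1 -> legal
(1,4): flips 1 -> legal
(2,0): no bracket -> illegal
(2,1): no bracket -> illegal
(2,4): no bracket -> illegal
(3,5): no bracket -> illegal
(4,2): no bracket -> illegal
(4,5): no bracket -> illegal
(5,2): flips 1 -> legal
(5,3): no bracket -> illegal
(5,4): flips 2 -> legal
(5,5): no bracket -> illegal
W mobility = 6

Answer: B=9 W=6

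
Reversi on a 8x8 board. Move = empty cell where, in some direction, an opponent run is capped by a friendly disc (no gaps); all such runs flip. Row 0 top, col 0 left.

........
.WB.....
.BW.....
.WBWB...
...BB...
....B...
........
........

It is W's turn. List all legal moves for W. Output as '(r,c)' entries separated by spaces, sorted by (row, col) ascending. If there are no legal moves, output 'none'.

(0,1): no bracket -> illegal
(0,2): flips 1 -> legal
(0,3): no bracket -> illegal
(1,0): no bracket -> illegal
(1,3): flips 1 -> legal
(2,0): flips 1 -> legal
(2,3): no bracket -> illegal
(2,4): no bracket -> illegal
(2,5): no bracket -> illegal
(3,0): no bracket -> illegal
(3,5): flips 1 -> legal
(4,1): no bracket -> illegal
(4,2): flips 1 -> legal
(4,5): no bracket -> illegal
(5,2): no bracket -> illegal
(5,3): flips 1 -> legal
(5,5): flips 1 -> legal
(6,3): no bracket -> illegal
(6,4): no bracket -> illegal
(6,5): no bracket -> illegal

Answer: (0,2) (1,3) (2,0) (3,5) (4,2) (5,3) (5,5)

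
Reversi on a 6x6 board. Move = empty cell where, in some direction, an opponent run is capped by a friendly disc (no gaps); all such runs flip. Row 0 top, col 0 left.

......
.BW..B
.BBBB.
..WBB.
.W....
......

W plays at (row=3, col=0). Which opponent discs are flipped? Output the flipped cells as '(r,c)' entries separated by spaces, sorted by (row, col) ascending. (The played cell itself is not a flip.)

Dir NW: edge -> no flip
Dir N: first cell '.' (not opp) -> no flip
Dir NE: opp run (2,1) capped by W -> flip
Dir W: edge -> no flip
Dir E: first cell '.' (not opp) -> no flip
Dir SW: edge -> no flip
Dir S: first cell '.' (not opp) -> no flip
Dir SE: first cell 'W' (not opp) -> no flip

Answer: (2,1)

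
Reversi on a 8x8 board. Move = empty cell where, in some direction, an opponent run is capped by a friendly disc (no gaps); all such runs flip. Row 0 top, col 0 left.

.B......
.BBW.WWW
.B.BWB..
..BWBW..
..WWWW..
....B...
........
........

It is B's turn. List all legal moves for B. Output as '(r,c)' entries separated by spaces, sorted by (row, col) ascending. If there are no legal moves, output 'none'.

Answer: (0,3) (0,5) (0,7) (1,4) (3,6) (5,2) (5,3) (5,5) (5,6)

Derivation:
(0,2): no bracket -> illegal
(0,3): flips 1 -> legal
(0,4): no bracket -> illegal
(0,5): flips 1 -> legal
(0,6): no bracket -> illegal
(0,7): flips 1 -> legal
(1,4): flips 2 -> legal
(2,2): no bracket -> illegal
(2,6): no bracket -> illegal
(2,7): no bracket -> illegal
(3,1): no bracket -> illegal
(3,6): flips 2 -> legal
(4,1): no bracket -> illegal
(4,6): no bracket -> illegal
(5,1): no bracket -> illegal
(5,2): flips 2 -> legal
(5,3): flips 2 -> legal
(5,5): flips 2 -> legal
(5,6): flips 1 -> legal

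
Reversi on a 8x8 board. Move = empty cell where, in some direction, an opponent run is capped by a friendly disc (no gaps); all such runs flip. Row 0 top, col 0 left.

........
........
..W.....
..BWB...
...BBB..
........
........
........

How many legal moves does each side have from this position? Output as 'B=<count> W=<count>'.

Answer: B=3 W=5

Derivation:
-- B to move --
(1,1): flips 2 -> legal
(1,2): flips 1 -> legal
(1,3): no bracket -> illegal
(2,1): no bracket -> illegal
(2,3): flips 1 -> legal
(2,4): no bracket -> illegal
(3,1): no bracket -> illegal
(4,2): no bracket -> illegal
B mobility = 3
-- W to move --
(2,1): no bracket -> illegal
(2,3): no bracket -> illegal
(2,4): no bracket -> illegal
(2,5): no bracket -> illegal
(3,1): flips 1 -> legal
(3,5): flips 1 -> legal
(3,6): no bracket -> illegal
(4,1): no bracket -> illegal
(4,2): flips 1 -> legal
(4,6): no bracket -> illegal
(5,2): no bracket -> illegal
(5,3): flips 1 -> legal
(5,4): no bracket -> illegal
(5,5): flips 1 -> legal
(5,6): no bracket -> illegal
W mobility = 5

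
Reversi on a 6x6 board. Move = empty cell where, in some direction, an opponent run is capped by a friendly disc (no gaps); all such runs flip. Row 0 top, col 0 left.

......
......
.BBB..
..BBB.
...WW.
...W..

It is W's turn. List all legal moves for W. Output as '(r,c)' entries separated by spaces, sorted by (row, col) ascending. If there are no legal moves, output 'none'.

Answer: (1,0) (1,1) (1,3) (2,4) (2,5)

Derivation:
(1,0): flips 2 -> legal
(1,1): flips 2 -> legal
(1,2): no bracket -> illegal
(1,3): flips 2 -> legal
(1,4): no bracket -> illegal
(2,0): no bracket -> illegal
(2,4): flips 1 -> legal
(2,5): flips 1 -> legal
(3,0): no bracket -> illegal
(3,1): no bracket -> illegal
(3,5): no bracket -> illegal
(4,1): no bracket -> illegal
(4,2): no bracket -> illegal
(4,5): no bracket -> illegal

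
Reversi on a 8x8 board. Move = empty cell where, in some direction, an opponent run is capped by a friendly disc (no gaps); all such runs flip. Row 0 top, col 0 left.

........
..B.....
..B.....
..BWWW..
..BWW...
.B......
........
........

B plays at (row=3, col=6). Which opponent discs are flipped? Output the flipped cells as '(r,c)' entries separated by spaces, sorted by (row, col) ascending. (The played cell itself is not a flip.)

Dir NW: first cell '.' (not opp) -> no flip
Dir N: first cell '.' (not opp) -> no flip
Dir NE: first cell '.' (not opp) -> no flip
Dir W: opp run (3,5) (3,4) (3,3) capped by B -> flip
Dir E: first cell '.' (not opp) -> no flip
Dir SW: first cell '.' (not opp) -> no flip
Dir S: first cell '.' (not opp) -> no flip
Dir SE: first cell '.' (not opp) -> no flip

Answer: (3,3) (3,4) (3,5)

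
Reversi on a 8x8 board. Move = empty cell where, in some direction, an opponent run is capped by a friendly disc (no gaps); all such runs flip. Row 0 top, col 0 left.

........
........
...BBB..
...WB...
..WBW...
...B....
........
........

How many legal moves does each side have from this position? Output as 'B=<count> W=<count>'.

Answer: B=7 W=7

Derivation:
-- B to move --
(2,2): no bracket -> illegal
(3,1): flips 1 -> legal
(3,2): flips 1 -> legal
(3,5): flips 1 -> legal
(4,1): flips 1 -> legal
(4,5): flips 1 -> legal
(5,1): flips 2 -> legal
(5,2): no bracket -> illegal
(5,4): flips 1 -> legal
(5,5): no bracket -> illegal
B mobility = 7
-- W to move --
(1,2): no bracket -> illegal
(1,3): flips 1 -> legal
(1,4): flips 2 -> legal
(1,5): flips 1 -> legal
(1,6): no bracket -> illegal
(2,2): no bracket -> illegal
(2,6): no bracket -> illegal
(3,2): no bracket -> illegal
(3,5): flips 1 -> legal
(3,6): no bracket -> illegal
(4,5): no bracket -> illegal
(5,2): no bracket -> illegal
(5,4): no bracket -> illegal
(6,2): flips 1 -> legal
(6,3): flips 2 -> legal
(6,4): flips 1 -> legal
W mobility = 7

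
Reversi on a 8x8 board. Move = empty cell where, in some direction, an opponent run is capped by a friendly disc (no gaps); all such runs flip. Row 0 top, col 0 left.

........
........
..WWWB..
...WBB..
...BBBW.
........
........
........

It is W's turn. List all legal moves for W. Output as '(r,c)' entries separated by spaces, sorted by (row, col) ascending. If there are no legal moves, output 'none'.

Answer: (2,6) (3,6) (4,2) (5,3) (5,4) (5,5) (5,6)

Derivation:
(1,4): no bracket -> illegal
(1,5): no bracket -> illegal
(1,6): no bracket -> illegal
(2,6): flips 1 -> legal
(3,2): no bracket -> illegal
(3,6): flips 2 -> legal
(4,2): flips 3 -> legal
(5,2): no bracket -> illegal
(5,3): flips 1 -> legal
(5,4): flips 2 -> legal
(5,5): flips 1 -> legal
(5,6): flips 2 -> legal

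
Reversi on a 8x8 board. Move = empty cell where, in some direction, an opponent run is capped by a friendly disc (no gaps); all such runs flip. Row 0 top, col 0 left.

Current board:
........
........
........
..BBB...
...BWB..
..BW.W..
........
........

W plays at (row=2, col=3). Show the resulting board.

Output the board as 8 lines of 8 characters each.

Answer: ........
........
...W....
..BWB...
...WWB..
..BW.W..
........
........

Derivation:
Place W at (2,3); scan 8 dirs for brackets.
Dir NW: first cell '.' (not opp) -> no flip
Dir N: first cell '.' (not opp) -> no flip
Dir NE: first cell '.' (not opp) -> no flip
Dir W: first cell '.' (not opp) -> no flip
Dir E: first cell '.' (not opp) -> no flip
Dir SW: opp run (3,2), next='.' -> no flip
Dir S: opp run (3,3) (4,3) capped by W -> flip
Dir SE: opp run (3,4) (4,5), next='.' -> no flip
All flips: (3,3) (4,3)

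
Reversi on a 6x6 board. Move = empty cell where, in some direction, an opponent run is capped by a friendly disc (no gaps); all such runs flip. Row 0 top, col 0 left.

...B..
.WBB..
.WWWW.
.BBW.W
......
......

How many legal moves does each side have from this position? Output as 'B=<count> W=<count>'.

Answer: B=6 W=9

Derivation:
-- B to move --
(0,0): no bracket -> illegal
(0,1): flips 2 -> legal
(0,2): no bracket -> illegal
(1,0): flips 2 -> legal
(1,4): flips 1 -> legal
(1,5): no bracket -> illegal
(2,0): no bracket -> illegal
(2,5): no bracket -> illegal
(3,0): flips 1 -> legal
(3,4): flips 2 -> legal
(4,2): no bracket -> illegal
(4,3): flips 2 -> legal
(4,4): no bracket -> illegal
(4,5): no bracket -> illegal
B mobility = 6
-- W to move --
(0,1): flips 1 -> legal
(0,2): flips 2 -> legal
(0,4): flips 1 -> legal
(1,4): flips 2 -> legal
(2,0): no bracket -> illegal
(3,0): flips 2 -> legal
(4,0): flips 1 -> legal
(4,1): flips 2 -> legal
(4,2): flips 1 -> legal
(4,3): flips 1 -> legal
W mobility = 9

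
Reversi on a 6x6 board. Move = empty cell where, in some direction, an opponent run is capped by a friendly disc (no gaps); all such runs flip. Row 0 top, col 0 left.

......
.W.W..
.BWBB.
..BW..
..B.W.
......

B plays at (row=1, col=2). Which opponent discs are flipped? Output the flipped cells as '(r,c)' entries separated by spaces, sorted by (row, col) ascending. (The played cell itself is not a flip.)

Dir NW: first cell '.' (not opp) -> no flip
Dir N: first cell '.' (not opp) -> no flip
Dir NE: first cell '.' (not opp) -> no flip
Dir W: opp run (1,1), next='.' -> no flip
Dir E: opp run (1,3), next='.' -> no flip
Dir SW: first cell 'B' (not opp) -> no flip
Dir S: opp run (2,2) capped by B -> flip
Dir SE: first cell 'B' (not opp) -> no flip

Answer: (2,2)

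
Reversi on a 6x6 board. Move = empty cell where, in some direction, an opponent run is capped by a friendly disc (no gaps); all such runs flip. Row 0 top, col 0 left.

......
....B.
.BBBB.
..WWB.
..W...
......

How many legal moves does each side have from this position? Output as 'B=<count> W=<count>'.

Answer: B=6 W=7

Derivation:
-- B to move --
(3,1): flips 2 -> legal
(4,1): flips 1 -> legal
(4,3): flips 2 -> legal
(4,4): flips 1 -> legal
(5,1): flips 2 -> legal
(5,2): flips 2 -> legal
(5,3): no bracket -> illegal
B mobility = 6
-- W to move --
(0,3): no bracket -> illegal
(0,4): no bracket -> illegal
(0,5): flips 2 -> legal
(1,0): flips 1 -> legal
(1,1): flips 1 -> legal
(1,2): flips 1 -> legal
(1,3): flips 1 -> legal
(1,5): flips 1 -> legal
(2,0): no bracket -> illegal
(2,5): no bracket -> illegal
(3,0): no bracket -> illegal
(3,1): no bracket -> illegal
(3,5): flips 1 -> legal
(4,3): no bracket -> illegal
(4,4): no bracket -> illegal
(4,5): no bracket -> illegal
W mobility = 7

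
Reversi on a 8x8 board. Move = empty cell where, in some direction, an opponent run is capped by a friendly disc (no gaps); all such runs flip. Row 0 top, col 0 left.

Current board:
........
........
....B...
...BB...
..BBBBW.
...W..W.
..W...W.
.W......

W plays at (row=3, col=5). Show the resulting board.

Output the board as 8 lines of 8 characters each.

Place W at (3,5); scan 8 dirs for brackets.
Dir NW: opp run (2,4), next='.' -> no flip
Dir N: first cell '.' (not opp) -> no flip
Dir NE: first cell '.' (not opp) -> no flip
Dir W: opp run (3,4) (3,3), next='.' -> no flip
Dir E: first cell '.' (not opp) -> no flip
Dir SW: opp run (4,4) capped by W -> flip
Dir S: opp run (4,5), next='.' -> no flip
Dir SE: first cell 'W' (not opp) -> no flip
All flips: (4,4)

Answer: ........
........
....B...
...BBW..
..BBWBW.
...W..W.
..W...W.
.W......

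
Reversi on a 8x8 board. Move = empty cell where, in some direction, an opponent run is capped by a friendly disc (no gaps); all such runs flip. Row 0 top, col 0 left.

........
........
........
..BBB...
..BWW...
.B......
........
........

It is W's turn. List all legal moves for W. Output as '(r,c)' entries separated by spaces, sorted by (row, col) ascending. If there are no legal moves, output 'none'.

Answer: (2,1) (2,2) (2,3) (2,4) (2,5) (4,1)

Derivation:
(2,1): flips 1 -> legal
(2,2): flips 1 -> legal
(2,3): flips 1 -> legal
(2,4): flips 1 -> legal
(2,5): flips 1 -> legal
(3,1): no bracket -> illegal
(3,5): no bracket -> illegal
(4,0): no bracket -> illegal
(4,1): flips 1 -> legal
(4,5): no bracket -> illegal
(5,0): no bracket -> illegal
(5,2): no bracket -> illegal
(5,3): no bracket -> illegal
(6,0): no bracket -> illegal
(6,1): no bracket -> illegal
(6,2): no bracket -> illegal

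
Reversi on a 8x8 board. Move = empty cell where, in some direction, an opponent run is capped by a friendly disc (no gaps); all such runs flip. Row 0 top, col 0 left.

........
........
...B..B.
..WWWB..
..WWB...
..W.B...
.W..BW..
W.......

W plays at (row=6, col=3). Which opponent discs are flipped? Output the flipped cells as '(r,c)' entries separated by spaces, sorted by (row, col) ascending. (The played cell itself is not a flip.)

Dir NW: first cell 'W' (not opp) -> no flip
Dir N: first cell '.' (not opp) -> no flip
Dir NE: opp run (5,4), next='.' -> no flip
Dir W: first cell '.' (not opp) -> no flip
Dir E: opp run (6,4) capped by W -> flip
Dir SW: first cell '.' (not opp) -> no flip
Dir S: first cell '.' (not opp) -> no flip
Dir SE: first cell '.' (not opp) -> no flip

Answer: (6,4)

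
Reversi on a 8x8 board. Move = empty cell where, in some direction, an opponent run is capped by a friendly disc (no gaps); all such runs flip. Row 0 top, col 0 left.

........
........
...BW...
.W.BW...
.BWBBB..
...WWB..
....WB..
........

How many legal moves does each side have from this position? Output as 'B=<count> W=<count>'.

-- B to move --
(1,3): no bracket -> illegal
(1,4): flips 2 -> legal
(1,5): flips 1 -> legal
(2,0): no bracket -> illegal
(2,1): flips 1 -> legal
(2,2): no bracket -> illegal
(2,5): flips 2 -> legal
(3,0): no bracket -> illegal
(3,2): no bracket -> illegal
(3,5): flips 1 -> legal
(4,0): no bracket -> illegal
(5,1): flips 1 -> legal
(5,2): flips 2 -> legal
(6,2): flips 1 -> legal
(6,3): flips 3 -> legal
(7,3): flips 1 -> legal
(7,4): flips 2 -> legal
(7,5): no bracket -> illegal
B mobility = 11
-- W to move --
(1,2): flips 1 -> legal
(1,3): flips 3 -> legal
(1,4): no bracket -> illegal
(2,2): flips 1 -> legal
(3,0): no bracket -> illegal
(3,2): flips 2 -> legal
(3,5): flips 1 -> legal
(3,6): flips 1 -> legal
(4,0): flips 1 -> legal
(4,6): flips 4 -> legal
(5,0): no bracket -> illegal
(5,1): flips 1 -> legal
(5,2): flips 1 -> legal
(5,6): flips 2 -> legal
(6,6): flips 1 -> legal
(7,4): no bracket -> illegal
(7,5): no bracket -> illegal
(7,6): flips 1 -> legal
W mobility = 13

Answer: B=11 W=13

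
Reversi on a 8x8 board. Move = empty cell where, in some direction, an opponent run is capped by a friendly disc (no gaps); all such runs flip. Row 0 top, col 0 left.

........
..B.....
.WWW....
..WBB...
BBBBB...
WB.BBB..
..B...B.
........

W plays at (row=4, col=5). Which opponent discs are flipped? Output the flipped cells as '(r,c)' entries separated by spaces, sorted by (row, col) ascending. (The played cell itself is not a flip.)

Answer: (3,4)

Derivation:
Dir NW: opp run (3,4) capped by W -> flip
Dir N: first cell '.' (not opp) -> no flip
Dir NE: first cell '.' (not opp) -> no flip
Dir W: opp run (4,4) (4,3) (4,2) (4,1) (4,0), next=edge -> no flip
Dir E: first cell '.' (not opp) -> no flip
Dir SW: opp run (5,4), next='.' -> no flip
Dir S: opp run (5,5), next='.' -> no flip
Dir SE: first cell '.' (not opp) -> no flip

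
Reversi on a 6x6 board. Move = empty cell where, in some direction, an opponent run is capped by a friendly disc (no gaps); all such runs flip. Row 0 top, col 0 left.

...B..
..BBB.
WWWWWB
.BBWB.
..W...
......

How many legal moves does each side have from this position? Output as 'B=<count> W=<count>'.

-- B to move --
(1,0): flips 1 -> legal
(1,1): flips 1 -> legal
(1,5): no bracket -> illegal
(3,0): flips 1 -> legal
(3,5): flips 1 -> legal
(4,1): no bracket -> illegal
(4,3): flips 2 -> legal
(4,4): no bracket -> illegal
(5,1): no bracket -> illegal
(5,2): flips 1 -> legal
(5,3): flips 1 -> legal
B mobility = 7
-- W to move --
(0,1): flips 1 -> legal
(0,2): flips 2 -> legal
(0,4): flips 2 -> legal
(0,5): flips 1 -> legal
(1,1): no bracket -> illegal
(1,5): no bracket -> illegal
(3,0): flips 2 -> legal
(3,5): flips 1 -> legal
(4,0): flips 1 -> legal
(4,1): flips 2 -> legal
(4,3): flips 1 -> legal
(4,4): flips 1 -> legal
(4,5): flips 1 -> legal
W mobility = 11

Answer: B=7 W=11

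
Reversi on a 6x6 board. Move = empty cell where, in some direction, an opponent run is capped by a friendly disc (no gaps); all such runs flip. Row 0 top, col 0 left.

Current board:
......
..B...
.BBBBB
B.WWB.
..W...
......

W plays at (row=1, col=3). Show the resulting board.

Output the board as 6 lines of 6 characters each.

Place W at (1,3); scan 8 dirs for brackets.
Dir NW: first cell '.' (not opp) -> no flip
Dir N: first cell '.' (not opp) -> no flip
Dir NE: first cell '.' (not opp) -> no flip
Dir W: opp run (1,2), next='.' -> no flip
Dir E: first cell '.' (not opp) -> no flip
Dir SW: opp run (2,2), next='.' -> no flip
Dir S: opp run (2,3) capped by W -> flip
Dir SE: opp run (2,4), next='.' -> no flip
All flips: (2,3)

Answer: ......
..BW..
.BBWBB
B.WWB.
..W...
......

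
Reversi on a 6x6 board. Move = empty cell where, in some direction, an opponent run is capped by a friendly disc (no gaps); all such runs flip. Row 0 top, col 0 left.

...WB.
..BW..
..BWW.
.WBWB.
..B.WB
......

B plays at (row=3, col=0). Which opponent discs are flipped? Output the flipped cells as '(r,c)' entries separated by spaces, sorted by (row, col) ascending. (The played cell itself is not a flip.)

Dir NW: edge -> no flip
Dir N: first cell '.' (not opp) -> no flip
Dir NE: first cell '.' (not opp) -> no flip
Dir W: edge -> no flip
Dir E: opp run (3,1) capped by B -> flip
Dir SW: edge -> no flip
Dir S: first cell '.' (not opp) -> no flip
Dir SE: first cell '.' (not opp) -> no flip

Answer: (3,1)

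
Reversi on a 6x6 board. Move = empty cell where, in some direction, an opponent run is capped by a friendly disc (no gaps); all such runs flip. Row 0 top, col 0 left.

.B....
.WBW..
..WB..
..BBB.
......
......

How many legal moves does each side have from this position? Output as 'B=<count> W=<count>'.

Answer: B=5 W=5

Derivation:
-- B to move --
(0,0): flips 2 -> legal
(0,2): no bracket -> illegal
(0,3): flips 1 -> legal
(0,4): no bracket -> illegal
(1,0): flips 1 -> legal
(1,4): flips 1 -> legal
(2,0): no bracket -> illegal
(2,1): flips 2 -> legal
(2,4): no bracket -> illegal
(3,1): no bracket -> illegal
B mobility = 5
-- W to move --
(0,0): no bracket -> illegal
(0,2): flips 1 -> legal
(0,3): no bracket -> illegal
(1,0): no bracket -> illegal
(1,4): no bracket -> illegal
(2,1): no bracket -> illegal
(2,4): flips 1 -> legal
(2,5): no bracket -> illegal
(3,1): no bracket -> illegal
(3,5): no bracket -> illegal
(4,1): no bracket -> illegal
(4,2): flips 1 -> legal
(4,3): flips 2 -> legal
(4,4): flips 1 -> legal
(4,5): no bracket -> illegal
W mobility = 5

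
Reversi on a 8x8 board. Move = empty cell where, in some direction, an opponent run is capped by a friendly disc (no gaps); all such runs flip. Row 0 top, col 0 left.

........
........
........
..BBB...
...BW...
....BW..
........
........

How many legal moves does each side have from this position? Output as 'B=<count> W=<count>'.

-- B to move --
(3,5): no bracket -> illegal
(4,5): flips 1 -> legal
(4,6): no bracket -> illegal
(5,3): no bracket -> illegal
(5,6): flips 1 -> legal
(6,4): no bracket -> illegal
(6,5): no bracket -> illegal
(6,6): flips 2 -> legal
B mobility = 3
-- W to move --
(2,1): no bracket -> illegal
(2,2): flips 1 -> legal
(2,3): no bracket -> illegal
(2,4): flips 1 -> legal
(2,5): no bracket -> illegal
(3,1): no bracket -> illegal
(3,5): no bracket -> illegal
(4,1): no bracket -> illegal
(4,2): flips 1 -> legal
(4,5): no bracket -> illegal
(5,2): no bracket -> illegal
(5,3): flips 1 -> legal
(6,3): no bracket -> illegal
(6,4): flips 1 -> legal
(6,5): no bracket -> illegal
W mobility = 5

Answer: B=3 W=5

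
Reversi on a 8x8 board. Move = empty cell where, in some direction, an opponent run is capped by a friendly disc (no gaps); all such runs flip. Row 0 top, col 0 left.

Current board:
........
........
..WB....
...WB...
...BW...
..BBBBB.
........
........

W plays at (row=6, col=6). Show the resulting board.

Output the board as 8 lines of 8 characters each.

Place W at (6,6); scan 8 dirs for brackets.
Dir NW: opp run (5,5) capped by W -> flip
Dir N: opp run (5,6), next='.' -> no flip
Dir NE: first cell '.' (not opp) -> no flip
Dir W: first cell '.' (not opp) -> no flip
Dir E: first cell '.' (not opp) -> no flip
Dir SW: first cell '.' (not opp) -> no flip
Dir S: first cell '.' (not opp) -> no flip
Dir SE: first cell '.' (not opp) -> no flip
All flips: (5,5)

Answer: ........
........
..WB....
...WB...
...BW...
..BBBWB.
......W.
........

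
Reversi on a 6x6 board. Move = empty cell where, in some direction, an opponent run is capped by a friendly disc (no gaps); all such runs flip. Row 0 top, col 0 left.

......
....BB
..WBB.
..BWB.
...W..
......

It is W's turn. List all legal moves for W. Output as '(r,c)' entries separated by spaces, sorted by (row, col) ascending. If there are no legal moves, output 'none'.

(0,3): no bracket -> illegal
(0,4): no bracket -> illegal
(0,5): no bracket -> illegal
(1,2): no bracket -> illegal
(1,3): flips 1 -> legal
(2,1): flips 1 -> legal
(2,5): flips 3 -> legal
(3,1): flips 1 -> legal
(3,5): flips 1 -> legal
(4,1): no bracket -> illegal
(4,2): flips 1 -> legal
(4,4): no bracket -> illegal
(4,5): no bracket -> illegal

Answer: (1,3) (2,1) (2,5) (3,1) (3,5) (4,2)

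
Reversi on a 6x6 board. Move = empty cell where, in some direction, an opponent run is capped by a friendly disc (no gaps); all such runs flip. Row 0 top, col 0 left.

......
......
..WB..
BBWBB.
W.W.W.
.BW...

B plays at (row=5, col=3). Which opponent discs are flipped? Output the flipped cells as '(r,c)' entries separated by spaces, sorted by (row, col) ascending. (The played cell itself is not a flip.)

Dir NW: opp run (4,2) capped by B -> flip
Dir N: first cell '.' (not opp) -> no flip
Dir NE: opp run (4,4), next='.' -> no flip
Dir W: opp run (5,2) capped by B -> flip
Dir E: first cell '.' (not opp) -> no flip
Dir SW: edge -> no flip
Dir S: edge -> no flip
Dir SE: edge -> no flip

Answer: (4,2) (5,2)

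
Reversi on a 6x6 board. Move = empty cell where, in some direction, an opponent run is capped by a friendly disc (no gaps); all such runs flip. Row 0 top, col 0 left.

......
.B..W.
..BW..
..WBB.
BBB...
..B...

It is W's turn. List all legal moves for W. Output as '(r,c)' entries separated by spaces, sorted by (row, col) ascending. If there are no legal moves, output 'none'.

Answer: (1,2) (2,1) (3,5) (4,3) (4,5) (5,0)

Derivation:
(0,0): no bracket -> illegal
(0,1): no bracket -> illegal
(0,2): no bracket -> illegal
(1,0): no bracket -> illegal
(1,2): flips 1 -> legal
(1,3): no bracket -> illegal
(2,0): no bracket -> illegal
(2,1): flips 1 -> legal
(2,4): no bracket -> illegal
(2,5): no bracket -> illegal
(3,0): no bracket -> illegal
(3,1): no bracket -> illegal
(3,5): flips 2 -> legal
(4,3): flips 1 -> legal
(4,4): no bracket -> illegal
(4,5): flips 1 -> legal
(5,0): flips 1 -> legal
(5,1): no bracket -> illegal
(5,3): no bracket -> illegal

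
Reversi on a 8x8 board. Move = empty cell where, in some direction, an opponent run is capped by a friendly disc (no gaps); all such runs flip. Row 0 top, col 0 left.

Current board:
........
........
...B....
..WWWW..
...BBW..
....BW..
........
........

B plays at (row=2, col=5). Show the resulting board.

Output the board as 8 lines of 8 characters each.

Place B at (2,5); scan 8 dirs for brackets.
Dir NW: first cell '.' (not opp) -> no flip
Dir N: first cell '.' (not opp) -> no flip
Dir NE: first cell '.' (not opp) -> no flip
Dir W: first cell '.' (not opp) -> no flip
Dir E: first cell '.' (not opp) -> no flip
Dir SW: opp run (3,4) capped by B -> flip
Dir S: opp run (3,5) (4,5) (5,5), next='.' -> no flip
Dir SE: first cell '.' (not opp) -> no flip
All flips: (3,4)

Answer: ........
........
...B.B..
..WWBW..
...BBW..
....BW..
........
........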